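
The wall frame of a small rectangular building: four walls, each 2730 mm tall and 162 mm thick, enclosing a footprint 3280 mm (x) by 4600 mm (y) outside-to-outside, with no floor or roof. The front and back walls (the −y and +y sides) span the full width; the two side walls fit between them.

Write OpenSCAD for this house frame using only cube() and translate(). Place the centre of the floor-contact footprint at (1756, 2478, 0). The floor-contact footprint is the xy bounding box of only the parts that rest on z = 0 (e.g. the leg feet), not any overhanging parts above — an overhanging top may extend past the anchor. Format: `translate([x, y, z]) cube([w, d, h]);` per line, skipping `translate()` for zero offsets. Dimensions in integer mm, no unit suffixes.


translate([116, 178, 0]) cube([3280, 162, 2730]);
translate([116, 4616, 0]) cube([3280, 162, 2730]);
translate([116, 340, 0]) cube([162, 4276, 2730]);
translate([3234, 340, 0]) cube([162, 4276, 2730]);


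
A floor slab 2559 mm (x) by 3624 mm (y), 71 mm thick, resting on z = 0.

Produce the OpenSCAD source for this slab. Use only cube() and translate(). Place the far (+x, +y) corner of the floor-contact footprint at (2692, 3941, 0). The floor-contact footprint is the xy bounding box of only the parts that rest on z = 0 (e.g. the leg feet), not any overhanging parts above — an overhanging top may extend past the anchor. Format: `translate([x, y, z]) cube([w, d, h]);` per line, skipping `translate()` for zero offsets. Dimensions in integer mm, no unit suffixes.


translate([133, 317, 0]) cube([2559, 3624, 71]);


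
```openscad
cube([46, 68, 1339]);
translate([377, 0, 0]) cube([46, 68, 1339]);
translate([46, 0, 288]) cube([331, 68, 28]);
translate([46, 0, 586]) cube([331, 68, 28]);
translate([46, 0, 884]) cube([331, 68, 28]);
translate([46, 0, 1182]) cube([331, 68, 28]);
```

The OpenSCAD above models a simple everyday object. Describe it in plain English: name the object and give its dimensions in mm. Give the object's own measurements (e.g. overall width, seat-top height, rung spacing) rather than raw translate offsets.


A straight ladder. Two 46×68 mm vertical rails, 1339 mm tall, stand 423 mm apart (outside-to-outside) with their front faces coplanar on the −y side. 4 rungs, each 68 mm deep and 28 mm tall, span between the inner faces of the rails, front faces flush with the rails. The lowest rung's underside is at z = 288 mm and rungs are spaced 298 mm apart (underside to underside).


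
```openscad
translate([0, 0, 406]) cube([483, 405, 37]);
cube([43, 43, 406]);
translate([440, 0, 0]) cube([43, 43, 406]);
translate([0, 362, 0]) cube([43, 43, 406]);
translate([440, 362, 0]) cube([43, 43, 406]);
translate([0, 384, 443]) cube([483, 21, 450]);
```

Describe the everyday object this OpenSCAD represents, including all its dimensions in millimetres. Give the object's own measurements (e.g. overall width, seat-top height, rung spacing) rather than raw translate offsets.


A chair. The seat is a 483×405×37 mm slab with its top at z = 443 mm, on four 43×43 mm corner legs (flush with the seat edges, standing on z = 0). A flat backrest 21 mm thick, 450 mm tall, spans the full seat width and rises from the seat top along its +y edge, rear face flush with the rear of the seat.


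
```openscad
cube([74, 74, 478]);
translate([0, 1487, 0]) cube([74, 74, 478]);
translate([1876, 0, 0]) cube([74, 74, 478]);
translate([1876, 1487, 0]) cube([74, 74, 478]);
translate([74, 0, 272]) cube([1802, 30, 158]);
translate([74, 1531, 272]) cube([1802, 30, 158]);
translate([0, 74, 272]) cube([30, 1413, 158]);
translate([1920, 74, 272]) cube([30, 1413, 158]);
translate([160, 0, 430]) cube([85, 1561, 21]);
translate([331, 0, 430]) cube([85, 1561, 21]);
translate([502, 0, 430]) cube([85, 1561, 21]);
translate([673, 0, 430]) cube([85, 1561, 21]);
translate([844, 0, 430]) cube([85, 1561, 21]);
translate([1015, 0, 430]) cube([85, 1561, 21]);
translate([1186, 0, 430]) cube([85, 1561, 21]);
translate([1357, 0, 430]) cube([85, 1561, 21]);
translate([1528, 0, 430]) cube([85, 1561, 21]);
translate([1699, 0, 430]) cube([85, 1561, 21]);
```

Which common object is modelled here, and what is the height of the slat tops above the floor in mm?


A bed frame. The slat-top height is 451 mm.

Four posts, four rails, and a row of slats — a bed frame. Slats sit on the rails at z = 272 + 158 = 430; with slat thickness 21, the top is 451 mm.


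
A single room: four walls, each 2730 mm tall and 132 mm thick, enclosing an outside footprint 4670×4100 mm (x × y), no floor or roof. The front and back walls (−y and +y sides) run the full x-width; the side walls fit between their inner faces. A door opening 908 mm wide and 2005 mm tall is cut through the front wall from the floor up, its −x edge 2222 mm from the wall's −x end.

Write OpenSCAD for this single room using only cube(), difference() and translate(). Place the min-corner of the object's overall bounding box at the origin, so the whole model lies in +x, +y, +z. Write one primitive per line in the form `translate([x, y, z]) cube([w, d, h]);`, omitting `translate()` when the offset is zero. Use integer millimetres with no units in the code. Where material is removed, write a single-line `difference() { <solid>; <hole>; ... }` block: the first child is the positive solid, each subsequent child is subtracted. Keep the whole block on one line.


difference() { cube([4670, 132, 2730]); translate([2222, 0, 0]) cube([908, 132, 2005]); }
translate([0, 3968, 0]) cube([4670, 132, 2730]);
translate([0, 132, 0]) cube([132, 3836, 2730]);
translate([4538, 132, 0]) cube([132, 3836, 2730]);


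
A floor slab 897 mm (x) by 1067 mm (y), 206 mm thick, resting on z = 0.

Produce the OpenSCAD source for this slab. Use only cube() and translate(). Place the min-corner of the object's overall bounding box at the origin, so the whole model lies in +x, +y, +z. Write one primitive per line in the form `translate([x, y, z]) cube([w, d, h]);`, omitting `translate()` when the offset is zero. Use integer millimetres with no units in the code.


cube([897, 1067, 206]);


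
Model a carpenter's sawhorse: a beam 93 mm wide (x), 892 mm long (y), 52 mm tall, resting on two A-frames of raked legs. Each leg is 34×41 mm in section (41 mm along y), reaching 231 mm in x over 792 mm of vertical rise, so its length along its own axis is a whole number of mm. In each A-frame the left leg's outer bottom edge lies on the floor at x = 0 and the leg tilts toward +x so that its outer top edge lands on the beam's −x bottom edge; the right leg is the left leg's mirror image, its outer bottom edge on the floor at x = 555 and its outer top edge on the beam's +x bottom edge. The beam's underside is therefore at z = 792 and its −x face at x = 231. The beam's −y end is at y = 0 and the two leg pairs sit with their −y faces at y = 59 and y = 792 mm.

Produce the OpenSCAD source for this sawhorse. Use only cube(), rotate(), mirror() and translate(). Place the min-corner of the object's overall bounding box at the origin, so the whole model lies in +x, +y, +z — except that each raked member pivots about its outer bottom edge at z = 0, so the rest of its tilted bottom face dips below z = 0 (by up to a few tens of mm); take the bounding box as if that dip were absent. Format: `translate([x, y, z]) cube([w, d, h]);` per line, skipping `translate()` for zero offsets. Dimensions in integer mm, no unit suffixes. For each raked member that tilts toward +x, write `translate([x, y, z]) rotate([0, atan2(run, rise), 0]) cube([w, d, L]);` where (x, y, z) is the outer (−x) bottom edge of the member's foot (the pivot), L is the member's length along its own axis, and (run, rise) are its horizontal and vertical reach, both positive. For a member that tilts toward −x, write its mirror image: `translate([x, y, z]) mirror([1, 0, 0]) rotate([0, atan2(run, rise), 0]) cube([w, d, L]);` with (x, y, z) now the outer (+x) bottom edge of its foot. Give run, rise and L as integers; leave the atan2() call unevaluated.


translate([231, 0, 792]) cube([93, 892, 52]);
translate([0, 59, 0]) rotate([0, atan2(231, 792), 0]) cube([34, 41, 825]);
translate([555, 59, 0]) mirror([1, 0, 0]) rotate([0, atan2(231, 792), 0]) cube([34, 41, 825]);
translate([0, 792, 0]) rotate([0, atan2(231, 792), 0]) cube([34, 41, 825]);
translate([555, 792, 0]) mirror([1, 0, 0]) rotate([0, atan2(231, 792), 0]) cube([34, 41, 825]);


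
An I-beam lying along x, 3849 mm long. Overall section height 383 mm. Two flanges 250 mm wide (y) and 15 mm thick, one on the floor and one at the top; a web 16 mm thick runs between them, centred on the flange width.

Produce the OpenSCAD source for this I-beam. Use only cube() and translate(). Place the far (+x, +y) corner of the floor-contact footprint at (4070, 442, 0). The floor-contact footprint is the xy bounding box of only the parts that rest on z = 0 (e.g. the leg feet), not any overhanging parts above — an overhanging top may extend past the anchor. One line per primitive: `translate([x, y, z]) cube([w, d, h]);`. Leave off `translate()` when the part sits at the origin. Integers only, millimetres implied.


translate([221, 192, 0]) cube([3849, 250, 15]);
translate([221, 309, 15]) cube([3849, 16, 353]);
translate([221, 192, 368]) cube([3849, 250, 15]);


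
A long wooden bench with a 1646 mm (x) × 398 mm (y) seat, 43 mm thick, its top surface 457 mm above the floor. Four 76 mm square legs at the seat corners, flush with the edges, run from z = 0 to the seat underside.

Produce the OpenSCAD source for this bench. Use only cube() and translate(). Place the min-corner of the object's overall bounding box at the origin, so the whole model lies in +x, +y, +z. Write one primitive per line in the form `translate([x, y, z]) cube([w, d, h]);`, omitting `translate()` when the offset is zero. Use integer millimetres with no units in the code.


translate([0, 0, 414]) cube([1646, 398, 43]);
cube([76, 76, 414]);
translate([0, 322, 0]) cube([76, 76, 414]);
translate([1570, 0, 0]) cube([76, 76, 414]);
translate([1570, 322, 0]) cube([76, 76, 414]);


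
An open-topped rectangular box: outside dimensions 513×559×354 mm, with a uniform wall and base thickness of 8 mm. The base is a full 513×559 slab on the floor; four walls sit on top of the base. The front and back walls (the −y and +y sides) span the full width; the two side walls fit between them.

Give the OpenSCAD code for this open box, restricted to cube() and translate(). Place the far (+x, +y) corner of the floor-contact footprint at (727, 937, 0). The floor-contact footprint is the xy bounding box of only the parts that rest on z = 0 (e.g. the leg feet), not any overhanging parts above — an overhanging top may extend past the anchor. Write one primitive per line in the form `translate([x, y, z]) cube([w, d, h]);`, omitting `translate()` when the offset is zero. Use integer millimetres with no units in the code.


translate([214, 378, 0]) cube([513, 559, 8]);
translate([214, 378, 8]) cube([513, 8, 346]);
translate([214, 929, 8]) cube([513, 8, 346]);
translate([214, 386, 8]) cube([8, 543, 346]);
translate([719, 386, 8]) cube([8, 543, 346]);


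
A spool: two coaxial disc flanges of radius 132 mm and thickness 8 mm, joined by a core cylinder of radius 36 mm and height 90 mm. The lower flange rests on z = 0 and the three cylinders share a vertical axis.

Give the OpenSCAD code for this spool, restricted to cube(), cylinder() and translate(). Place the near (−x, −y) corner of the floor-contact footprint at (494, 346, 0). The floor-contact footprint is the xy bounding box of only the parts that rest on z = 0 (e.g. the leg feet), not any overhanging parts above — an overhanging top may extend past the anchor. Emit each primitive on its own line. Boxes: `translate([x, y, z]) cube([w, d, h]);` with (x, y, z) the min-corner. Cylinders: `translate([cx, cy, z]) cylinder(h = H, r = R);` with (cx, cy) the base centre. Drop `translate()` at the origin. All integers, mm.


translate([626, 478, 0]) cylinder(h = 8, r = 132);
translate([626, 478, 8]) cylinder(h = 90, r = 36);
translate([626, 478, 98]) cylinder(h = 8, r = 132);


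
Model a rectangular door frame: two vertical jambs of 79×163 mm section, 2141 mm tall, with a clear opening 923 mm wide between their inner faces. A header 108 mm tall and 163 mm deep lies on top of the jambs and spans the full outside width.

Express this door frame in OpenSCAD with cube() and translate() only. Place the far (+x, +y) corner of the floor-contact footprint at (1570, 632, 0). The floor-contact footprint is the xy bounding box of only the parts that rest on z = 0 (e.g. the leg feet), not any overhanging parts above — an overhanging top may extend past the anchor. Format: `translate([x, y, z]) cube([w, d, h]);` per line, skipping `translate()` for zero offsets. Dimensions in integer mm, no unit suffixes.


translate([489, 469, 0]) cube([79, 163, 2141]);
translate([1491, 469, 0]) cube([79, 163, 2141]);
translate([489, 469, 2141]) cube([1081, 163, 108]);


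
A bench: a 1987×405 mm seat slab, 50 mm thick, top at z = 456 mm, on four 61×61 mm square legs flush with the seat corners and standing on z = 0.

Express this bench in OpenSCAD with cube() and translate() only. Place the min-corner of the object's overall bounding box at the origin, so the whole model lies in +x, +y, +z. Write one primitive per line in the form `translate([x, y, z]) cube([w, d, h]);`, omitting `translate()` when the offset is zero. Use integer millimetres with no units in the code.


translate([0, 0, 406]) cube([1987, 405, 50]);
cube([61, 61, 406]);
translate([0, 344, 0]) cube([61, 61, 406]);
translate([1926, 0, 0]) cube([61, 61, 406]);
translate([1926, 344, 0]) cube([61, 61, 406]);


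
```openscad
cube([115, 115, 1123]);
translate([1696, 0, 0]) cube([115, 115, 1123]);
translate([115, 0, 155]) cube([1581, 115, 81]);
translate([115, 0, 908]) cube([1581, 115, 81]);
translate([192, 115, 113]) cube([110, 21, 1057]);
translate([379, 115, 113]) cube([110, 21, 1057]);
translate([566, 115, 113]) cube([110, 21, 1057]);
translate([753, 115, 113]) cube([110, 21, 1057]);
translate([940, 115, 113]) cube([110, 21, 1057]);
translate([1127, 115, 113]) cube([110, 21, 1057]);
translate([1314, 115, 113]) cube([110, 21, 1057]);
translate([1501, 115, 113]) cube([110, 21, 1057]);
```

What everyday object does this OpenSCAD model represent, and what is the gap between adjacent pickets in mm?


A fence section. The picket gap is 77 mm.

Two posts, two rails, 8 pickets — a fence section. Span 1581 mm holds 8 pickets of 110 mm with 9 equal gaps: ⌊(1581 − 8·110) / 9⌋ = 77 mm.


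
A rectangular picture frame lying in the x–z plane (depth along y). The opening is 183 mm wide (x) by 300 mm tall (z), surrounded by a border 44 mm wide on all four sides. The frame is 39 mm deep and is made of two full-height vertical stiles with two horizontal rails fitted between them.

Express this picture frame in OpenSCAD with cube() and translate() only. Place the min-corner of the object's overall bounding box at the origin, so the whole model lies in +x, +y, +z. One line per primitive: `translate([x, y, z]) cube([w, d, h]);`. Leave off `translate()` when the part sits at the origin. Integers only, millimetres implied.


cube([44, 39, 388]);
translate([227, 0, 0]) cube([44, 39, 388]);
translate([44, 0, 0]) cube([183, 39, 44]);
translate([44, 0, 344]) cube([183, 39, 44]);


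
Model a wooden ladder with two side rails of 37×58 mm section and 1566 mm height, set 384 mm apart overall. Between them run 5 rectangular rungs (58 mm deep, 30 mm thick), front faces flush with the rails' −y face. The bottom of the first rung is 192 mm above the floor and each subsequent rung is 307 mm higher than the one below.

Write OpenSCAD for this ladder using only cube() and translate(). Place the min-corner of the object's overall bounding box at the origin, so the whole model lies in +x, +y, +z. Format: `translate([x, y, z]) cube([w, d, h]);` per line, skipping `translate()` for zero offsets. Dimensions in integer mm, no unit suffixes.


cube([37, 58, 1566]);
translate([347, 0, 0]) cube([37, 58, 1566]);
translate([37, 0, 192]) cube([310, 58, 30]);
translate([37, 0, 499]) cube([310, 58, 30]);
translate([37, 0, 806]) cube([310, 58, 30]);
translate([37, 0, 1113]) cube([310, 58, 30]);
translate([37, 0, 1420]) cube([310, 58, 30]);


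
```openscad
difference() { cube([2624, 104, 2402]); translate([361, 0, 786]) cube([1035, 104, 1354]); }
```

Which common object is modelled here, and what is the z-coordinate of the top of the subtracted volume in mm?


A wall with a window opening. The window head height is 2140 mm.

A wall with a rectangular opening subtracted — a window. Sill at z = 786, opening 1354 mm tall, so the head is at 786 + 1354 = 2140 mm.


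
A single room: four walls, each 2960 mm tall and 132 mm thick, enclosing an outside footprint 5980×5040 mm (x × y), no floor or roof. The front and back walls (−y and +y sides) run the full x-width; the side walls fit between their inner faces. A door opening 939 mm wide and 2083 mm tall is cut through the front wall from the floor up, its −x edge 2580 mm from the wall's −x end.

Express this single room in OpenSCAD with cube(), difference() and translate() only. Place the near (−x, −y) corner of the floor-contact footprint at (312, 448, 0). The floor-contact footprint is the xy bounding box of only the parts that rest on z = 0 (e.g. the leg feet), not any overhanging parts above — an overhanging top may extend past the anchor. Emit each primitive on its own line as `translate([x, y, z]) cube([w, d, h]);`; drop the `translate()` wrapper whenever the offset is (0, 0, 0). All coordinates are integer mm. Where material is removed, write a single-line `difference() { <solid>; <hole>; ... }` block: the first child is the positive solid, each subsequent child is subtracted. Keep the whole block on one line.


difference() { translate([312, 448, 0]) cube([5980, 132, 2960]); translate([2892, 448, 0]) cube([939, 132, 2083]); }
translate([312, 5356, 0]) cube([5980, 132, 2960]);
translate([312, 580, 0]) cube([132, 4776, 2960]);
translate([6160, 580, 0]) cube([132, 4776, 2960]);


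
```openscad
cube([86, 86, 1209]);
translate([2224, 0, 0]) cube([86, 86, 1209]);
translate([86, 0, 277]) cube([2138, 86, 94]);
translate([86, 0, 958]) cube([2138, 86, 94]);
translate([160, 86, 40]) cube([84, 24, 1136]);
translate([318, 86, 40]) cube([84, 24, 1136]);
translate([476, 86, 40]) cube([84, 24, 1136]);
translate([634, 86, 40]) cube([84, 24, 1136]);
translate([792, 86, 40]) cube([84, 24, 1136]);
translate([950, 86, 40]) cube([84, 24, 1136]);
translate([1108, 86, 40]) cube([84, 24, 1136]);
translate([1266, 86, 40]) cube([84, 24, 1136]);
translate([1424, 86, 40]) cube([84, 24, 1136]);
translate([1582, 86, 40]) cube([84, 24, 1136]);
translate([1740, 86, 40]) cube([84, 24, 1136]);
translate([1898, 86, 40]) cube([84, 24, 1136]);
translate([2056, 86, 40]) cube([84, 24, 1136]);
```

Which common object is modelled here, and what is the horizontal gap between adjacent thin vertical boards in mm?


A fence section. The picket gap is 74 mm.

Two posts, two rails, 13 pickets — a fence section. Span 2138 mm holds 13 pickets of 84 mm with 14 equal gaps: ⌊(2138 − 13·84) / 14⌋ = 74 mm.


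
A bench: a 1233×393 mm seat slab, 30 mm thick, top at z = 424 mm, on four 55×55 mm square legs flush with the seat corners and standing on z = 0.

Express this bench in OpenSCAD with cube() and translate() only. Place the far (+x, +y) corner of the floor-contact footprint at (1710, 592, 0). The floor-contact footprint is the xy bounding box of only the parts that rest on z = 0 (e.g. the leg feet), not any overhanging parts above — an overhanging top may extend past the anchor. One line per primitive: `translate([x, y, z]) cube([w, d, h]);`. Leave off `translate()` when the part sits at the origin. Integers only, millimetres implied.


translate([477, 199, 394]) cube([1233, 393, 30]);
translate([477, 199, 0]) cube([55, 55, 394]);
translate([477, 537, 0]) cube([55, 55, 394]);
translate([1655, 199, 0]) cube([55, 55, 394]);
translate([1655, 537, 0]) cube([55, 55, 394]);


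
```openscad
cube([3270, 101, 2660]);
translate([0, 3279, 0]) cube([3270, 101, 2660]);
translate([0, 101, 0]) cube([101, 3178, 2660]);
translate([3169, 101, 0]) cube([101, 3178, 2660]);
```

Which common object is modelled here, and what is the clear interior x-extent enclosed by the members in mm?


A house (or room) frame. The interior width is 3068 mm.

Four 2660 mm walls enclosing a rectangle with no floor or roof — a room or house frame. Outside width is 3270 mm and wall thickness is 101 mm, so the interior width is 3270 − 2 × 101 = 3068 mm.


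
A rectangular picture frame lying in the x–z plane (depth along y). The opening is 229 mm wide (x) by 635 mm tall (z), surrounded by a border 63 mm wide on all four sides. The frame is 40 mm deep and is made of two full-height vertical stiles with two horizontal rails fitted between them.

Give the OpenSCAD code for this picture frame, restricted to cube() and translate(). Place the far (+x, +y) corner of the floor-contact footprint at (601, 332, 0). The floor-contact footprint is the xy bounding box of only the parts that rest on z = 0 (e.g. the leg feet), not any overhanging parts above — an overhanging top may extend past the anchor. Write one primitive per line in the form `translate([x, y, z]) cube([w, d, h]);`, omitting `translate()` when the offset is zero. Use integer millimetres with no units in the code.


translate([246, 292, 0]) cube([63, 40, 761]);
translate([538, 292, 0]) cube([63, 40, 761]);
translate([309, 292, 0]) cube([229, 40, 63]);
translate([309, 292, 698]) cube([229, 40, 63]);


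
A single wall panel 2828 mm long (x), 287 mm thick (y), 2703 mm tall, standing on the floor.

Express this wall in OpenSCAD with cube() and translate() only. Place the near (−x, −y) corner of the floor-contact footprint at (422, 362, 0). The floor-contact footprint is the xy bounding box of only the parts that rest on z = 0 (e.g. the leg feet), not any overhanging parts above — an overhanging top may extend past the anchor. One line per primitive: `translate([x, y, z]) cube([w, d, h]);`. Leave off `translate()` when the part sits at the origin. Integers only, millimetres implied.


translate([422, 362, 0]) cube([2828, 287, 2703]);


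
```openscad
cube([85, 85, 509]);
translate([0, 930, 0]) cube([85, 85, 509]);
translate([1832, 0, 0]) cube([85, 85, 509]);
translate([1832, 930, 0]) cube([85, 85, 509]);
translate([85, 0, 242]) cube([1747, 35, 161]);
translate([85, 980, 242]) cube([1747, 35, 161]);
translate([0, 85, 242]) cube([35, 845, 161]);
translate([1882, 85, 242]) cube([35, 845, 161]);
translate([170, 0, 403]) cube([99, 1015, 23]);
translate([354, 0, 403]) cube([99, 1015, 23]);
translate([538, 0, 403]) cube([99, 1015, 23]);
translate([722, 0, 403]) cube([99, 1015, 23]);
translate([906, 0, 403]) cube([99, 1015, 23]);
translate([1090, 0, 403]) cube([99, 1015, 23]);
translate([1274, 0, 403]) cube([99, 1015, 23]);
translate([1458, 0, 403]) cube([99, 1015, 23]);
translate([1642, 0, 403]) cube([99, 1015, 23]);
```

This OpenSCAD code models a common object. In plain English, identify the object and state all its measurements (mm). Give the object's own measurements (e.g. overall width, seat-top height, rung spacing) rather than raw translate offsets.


A bed frame 1917 mm long (x) by 1015 mm wide (y). Four 85×85 mm corner posts, 509 mm tall, at the corners of the footprint. Four rails of 35 mm thickness and 161 mm height run between adjacent posts with their undersides at z = 242 mm, their outer faces flush with the outside of the frame (the two x-running rails run between the posts' inner faces; the two y-running rails run between the posts' inner faces). 9 slats, each 99 mm wide (x) and 23 mm thick, lie across the top of the two x-running rails, running the full 1015 mm width of the frame in y; along x they sit between the end posts with a 85 mm gap after the −x posts and between neighbouring slats, leaving 91 mm before the +x posts.


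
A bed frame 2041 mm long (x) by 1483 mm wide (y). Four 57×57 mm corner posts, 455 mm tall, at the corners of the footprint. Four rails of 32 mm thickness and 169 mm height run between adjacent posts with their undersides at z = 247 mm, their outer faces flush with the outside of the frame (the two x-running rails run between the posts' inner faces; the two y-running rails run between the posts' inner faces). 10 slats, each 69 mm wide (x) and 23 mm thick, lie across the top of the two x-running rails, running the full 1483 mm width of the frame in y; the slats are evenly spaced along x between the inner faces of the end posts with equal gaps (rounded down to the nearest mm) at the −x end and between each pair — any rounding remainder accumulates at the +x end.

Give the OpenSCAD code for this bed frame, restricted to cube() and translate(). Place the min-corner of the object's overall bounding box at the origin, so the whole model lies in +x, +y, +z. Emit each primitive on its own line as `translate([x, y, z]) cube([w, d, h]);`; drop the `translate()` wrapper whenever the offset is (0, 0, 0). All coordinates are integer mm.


cube([57, 57, 455]);
translate([0, 1426, 0]) cube([57, 57, 455]);
translate([1984, 0, 0]) cube([57, 57, 455]);
translate([1984, 1426, 0]) cube([57, 57, 455]);
translate([57, 0, 247]) cube([1927, 32, 169]);
translate([57, 1451, 247]) cube([1927, 32, 169]);
translate([0, 57, 247]) cube([32, 1369, 169]);
translate([2009, 57, 247]) cube([32, 1369, 169]);
translate([169, 0, 416]) cube([69, 1483, 23]);
translate([350, 0, 416]) cube([69, 1483, 23]);
translate([531, 0, 416]) cube([69, 1483, 23]);
translate([712, 0, 416]) cube([69, 1483, 23]);
translate([893, 0, 416]) cube([69, 1483, 23]);
translate([1074, 0, 416]) cube([69, 1483, 23]);
translate([1255, 0, 416]) cube([69, 1483, 23]);
translate([1436, 0, 416]) cube([69, 1483, 23]);
translate([1617, 0, 416]) cube([69, 1483, 23]);
translate([1798, 0, 416]) cube([69, 1483, 23]);


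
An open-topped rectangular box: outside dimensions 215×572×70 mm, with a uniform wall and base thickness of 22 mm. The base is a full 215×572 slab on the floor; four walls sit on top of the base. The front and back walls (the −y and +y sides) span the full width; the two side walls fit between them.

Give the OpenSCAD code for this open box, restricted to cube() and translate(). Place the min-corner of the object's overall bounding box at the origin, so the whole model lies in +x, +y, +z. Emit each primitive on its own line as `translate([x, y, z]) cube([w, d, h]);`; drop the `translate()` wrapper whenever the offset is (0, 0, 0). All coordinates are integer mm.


cube([215, 572, 22]);
translate([0, 0, 22]) cube([215, 22, 48]);
translate([0, 550, 22]) cube([215, 22, 48]);
translate([0, 22, 22]) cube([22, 528, 48]);
translate([193, 22, 22]) cube([22, 528, 48]);


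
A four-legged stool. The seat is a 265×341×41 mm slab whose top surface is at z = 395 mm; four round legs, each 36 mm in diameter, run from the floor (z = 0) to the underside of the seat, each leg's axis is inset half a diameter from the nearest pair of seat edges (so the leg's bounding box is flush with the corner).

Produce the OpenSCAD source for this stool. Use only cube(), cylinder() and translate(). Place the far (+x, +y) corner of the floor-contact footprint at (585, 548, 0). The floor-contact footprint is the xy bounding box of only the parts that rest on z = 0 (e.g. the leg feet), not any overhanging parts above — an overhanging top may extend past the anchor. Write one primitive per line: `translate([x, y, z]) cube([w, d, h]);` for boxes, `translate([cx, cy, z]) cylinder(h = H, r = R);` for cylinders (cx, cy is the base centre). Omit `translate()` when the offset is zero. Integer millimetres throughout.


translate([320, 207, 354]) cube([265, 341, 41]);
translate([338, 225, 0]) cylinder(h = 354, r = 18);
translate([567, 225, 0]) cylinder(h = 354, r = 18);
translate([338, 530, 0]) cylinder(h = 354, r = 18);
translate([567, 530, 0]) cylinder(h = 354, r = 18);


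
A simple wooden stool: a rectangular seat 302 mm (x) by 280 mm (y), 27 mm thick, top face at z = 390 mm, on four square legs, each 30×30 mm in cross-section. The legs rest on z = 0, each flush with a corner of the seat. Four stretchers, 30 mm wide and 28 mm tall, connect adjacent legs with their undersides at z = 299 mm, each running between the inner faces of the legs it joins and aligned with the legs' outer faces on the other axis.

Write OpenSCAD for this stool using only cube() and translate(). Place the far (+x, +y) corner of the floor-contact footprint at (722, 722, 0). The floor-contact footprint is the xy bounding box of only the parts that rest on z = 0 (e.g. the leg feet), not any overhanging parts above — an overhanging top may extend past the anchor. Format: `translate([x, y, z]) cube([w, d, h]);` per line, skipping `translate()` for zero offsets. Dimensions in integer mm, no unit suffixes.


// leg_h = 390 - 27 = 363
// stretcher span = 302 - 2*30 = 242
translate([420, 442, 363]) cube([302, 280, 27]);
translate([420, 442, 0]) cube([30, 30, 363]);
translate([692, 442, 0]) cube([30, 30, 363]);
translate([420, 692, 0]) cube([30, 30, 363]);
translate([692, 692, 0]) cube([30, 30, 363]);
translate([450, 442, 299]) cube([242, 30, 28]);
translate([450, 692, 299]) cube([242, 30, 28]);
translate([420, 472, 299]) cube([30, 220, 28]);
translate([692, 472, 299]) cube([30, 220, 28]);


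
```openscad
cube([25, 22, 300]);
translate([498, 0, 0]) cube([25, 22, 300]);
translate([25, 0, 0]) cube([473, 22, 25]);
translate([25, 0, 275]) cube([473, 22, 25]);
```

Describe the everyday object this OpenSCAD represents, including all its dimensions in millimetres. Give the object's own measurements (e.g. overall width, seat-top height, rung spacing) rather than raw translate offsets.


A rectangular picture frame lying in the x–z plane (depth along y). The opening is 473 mm wide (x) by 250 mm tall (z), surrounded by a border 25 mm wide on all four sides. The frame is 22 mm deep and is made of two full-height vertical stiles with two horizontal rails fitted between them.


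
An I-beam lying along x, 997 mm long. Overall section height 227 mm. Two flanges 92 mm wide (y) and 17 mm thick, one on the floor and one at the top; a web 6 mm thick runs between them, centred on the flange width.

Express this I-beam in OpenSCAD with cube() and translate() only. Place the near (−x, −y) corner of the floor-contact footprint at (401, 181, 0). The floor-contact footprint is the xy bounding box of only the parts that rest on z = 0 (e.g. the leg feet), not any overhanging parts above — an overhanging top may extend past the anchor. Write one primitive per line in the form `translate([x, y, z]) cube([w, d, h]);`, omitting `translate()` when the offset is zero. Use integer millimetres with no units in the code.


translate([401, 181, 0]) cube([997, 92, 17]);
translate([401, 224, 17]) cube([997, 6, 193]);
translate([401, 181, 210]) cube([997, 92, 17]);


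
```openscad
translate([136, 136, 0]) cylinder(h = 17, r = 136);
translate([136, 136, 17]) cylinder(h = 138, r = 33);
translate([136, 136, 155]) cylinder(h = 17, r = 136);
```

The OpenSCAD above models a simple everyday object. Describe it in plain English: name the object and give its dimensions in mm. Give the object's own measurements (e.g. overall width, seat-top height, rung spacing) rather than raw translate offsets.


A spool: two coaxial disc flanges of radius 136 mm and thickness 17 mm, joined by a core cylinder of radius 33 mm and height 138 mm. The lower flange rests on z = 0 and the three cylinders share a vertical axis.


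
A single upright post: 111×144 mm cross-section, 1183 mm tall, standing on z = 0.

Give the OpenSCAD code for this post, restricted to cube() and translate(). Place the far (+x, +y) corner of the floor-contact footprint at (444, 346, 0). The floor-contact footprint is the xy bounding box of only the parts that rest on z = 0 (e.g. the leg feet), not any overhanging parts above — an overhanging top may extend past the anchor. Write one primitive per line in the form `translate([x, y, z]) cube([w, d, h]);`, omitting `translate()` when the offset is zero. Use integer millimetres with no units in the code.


translate([333, 202, 0]) cube([111, 144, 1183]);


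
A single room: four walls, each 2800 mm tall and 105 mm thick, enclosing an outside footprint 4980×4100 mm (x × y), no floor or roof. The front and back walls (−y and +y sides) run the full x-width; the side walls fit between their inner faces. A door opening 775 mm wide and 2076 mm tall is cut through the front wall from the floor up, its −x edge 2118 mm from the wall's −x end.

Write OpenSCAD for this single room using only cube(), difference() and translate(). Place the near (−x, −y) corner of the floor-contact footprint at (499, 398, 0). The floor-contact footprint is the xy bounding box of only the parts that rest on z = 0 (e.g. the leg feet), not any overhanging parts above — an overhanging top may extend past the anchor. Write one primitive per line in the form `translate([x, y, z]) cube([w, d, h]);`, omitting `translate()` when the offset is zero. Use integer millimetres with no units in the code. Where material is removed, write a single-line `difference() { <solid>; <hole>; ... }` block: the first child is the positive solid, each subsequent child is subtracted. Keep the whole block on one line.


difference() { translate([499, 398, 0]) cube([4980, 105, 2800]); translate([2617, 398, 0]) cube([775, 105, 2076]); }
translate([499, 4393, 0]) cube([4980, 105, 2800]);
translate([499, 503, 0]) cube([105, 3890, 2800]);
translate([5374, 503, 0]) cube([105, 3890, 2800]);


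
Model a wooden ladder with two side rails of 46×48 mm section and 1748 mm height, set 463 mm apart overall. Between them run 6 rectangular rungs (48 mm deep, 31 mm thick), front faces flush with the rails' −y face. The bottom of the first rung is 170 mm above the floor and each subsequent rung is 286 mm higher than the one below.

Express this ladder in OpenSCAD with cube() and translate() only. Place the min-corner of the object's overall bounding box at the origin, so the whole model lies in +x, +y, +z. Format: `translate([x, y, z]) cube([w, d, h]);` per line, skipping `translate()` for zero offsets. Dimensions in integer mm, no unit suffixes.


cube([46, 48, 1748]);
translate([417, 0, 0]) cube([46, 48, 1748]);
translate([46, 0, 170]) cube([371, 48, 31]);
translate([46, 0, 456]) cube([371, 48, 31]);
translate([46, 0, 742]) cube([371, 48, 31]);
translate([46, 0, 1028]) cube([371, 48, 31]);
translate([46, 0, 1314]) cube([371, 48, 31]);
translate([46, 0, 1600]) cube([371, 48, 31]);


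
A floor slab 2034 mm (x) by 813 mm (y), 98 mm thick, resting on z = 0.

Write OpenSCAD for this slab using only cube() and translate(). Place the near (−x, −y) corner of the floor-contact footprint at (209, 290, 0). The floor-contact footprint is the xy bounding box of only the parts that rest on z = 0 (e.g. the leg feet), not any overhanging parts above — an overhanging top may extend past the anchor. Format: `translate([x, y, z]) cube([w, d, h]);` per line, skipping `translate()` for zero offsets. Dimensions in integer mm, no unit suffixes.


translate([209, 290, 0]) cube([2034, 813, 98]);


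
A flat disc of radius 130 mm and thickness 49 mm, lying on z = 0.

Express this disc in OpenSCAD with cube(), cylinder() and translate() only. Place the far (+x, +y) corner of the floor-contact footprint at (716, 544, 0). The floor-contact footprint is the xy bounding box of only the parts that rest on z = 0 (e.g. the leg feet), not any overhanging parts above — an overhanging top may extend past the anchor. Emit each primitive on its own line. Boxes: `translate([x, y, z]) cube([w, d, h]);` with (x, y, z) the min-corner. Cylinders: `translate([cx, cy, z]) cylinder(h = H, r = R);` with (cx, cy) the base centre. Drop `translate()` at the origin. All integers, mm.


translate([586, 414, 0]) cylinder(h = 49, r = 130);


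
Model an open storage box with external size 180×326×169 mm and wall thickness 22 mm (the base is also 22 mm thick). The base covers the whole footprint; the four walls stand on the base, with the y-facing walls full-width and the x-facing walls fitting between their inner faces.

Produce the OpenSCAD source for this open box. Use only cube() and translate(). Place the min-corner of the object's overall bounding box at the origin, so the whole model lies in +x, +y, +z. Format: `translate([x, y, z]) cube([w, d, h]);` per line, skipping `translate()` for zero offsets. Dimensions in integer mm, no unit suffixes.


cube([180, 326, 22]);
translate([0, 0, 22]) cube([180, 22, 147]);
translate([0, 304, 22]) cube([180, 22, 147]);
translate([0, 22, 22]) cube([22, 282, 147]);
translate([158, 22, 22]) cube([22, 282, 147]);


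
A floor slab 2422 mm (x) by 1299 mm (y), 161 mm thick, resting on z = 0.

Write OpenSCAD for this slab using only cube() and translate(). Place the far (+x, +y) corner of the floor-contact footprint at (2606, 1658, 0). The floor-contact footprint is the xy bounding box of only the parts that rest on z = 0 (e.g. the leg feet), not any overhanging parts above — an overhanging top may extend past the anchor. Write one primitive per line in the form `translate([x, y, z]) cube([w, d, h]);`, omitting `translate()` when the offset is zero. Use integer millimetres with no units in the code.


translate([184, 359, 0]) cube([2422, 1299, 161]);


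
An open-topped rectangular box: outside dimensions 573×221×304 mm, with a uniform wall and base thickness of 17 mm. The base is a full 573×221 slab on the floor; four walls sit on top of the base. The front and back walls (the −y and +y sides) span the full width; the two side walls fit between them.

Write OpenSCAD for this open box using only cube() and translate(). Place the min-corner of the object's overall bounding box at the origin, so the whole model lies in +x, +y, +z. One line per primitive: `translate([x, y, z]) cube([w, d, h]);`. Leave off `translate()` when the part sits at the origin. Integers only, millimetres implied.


cube([573, 221, 17]);
translate([0, 0, 17]) cube([573, 17, 287]);
translate([0, 204, 17]) cube([573, 17, 287]);
translate([0, 17, 17]) cube([17, 187, 287]);
translate([556, 17, 17]) cube([17, 187, 287]);


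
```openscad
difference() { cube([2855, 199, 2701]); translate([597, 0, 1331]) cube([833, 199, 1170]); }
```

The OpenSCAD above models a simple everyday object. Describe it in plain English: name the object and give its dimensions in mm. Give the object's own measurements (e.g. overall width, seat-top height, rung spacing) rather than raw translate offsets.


A wall 2855 mm long (x), 199 mm thick (y), 2701 mm tall, with a rectangular window opening cut through it. The opening is 833 mm wide and 1170 mm tall; its sill is at z = 1331 mm and its near (−x) edge is 597 mm from the wall's −x end. The opening passes through the full wall thickness.


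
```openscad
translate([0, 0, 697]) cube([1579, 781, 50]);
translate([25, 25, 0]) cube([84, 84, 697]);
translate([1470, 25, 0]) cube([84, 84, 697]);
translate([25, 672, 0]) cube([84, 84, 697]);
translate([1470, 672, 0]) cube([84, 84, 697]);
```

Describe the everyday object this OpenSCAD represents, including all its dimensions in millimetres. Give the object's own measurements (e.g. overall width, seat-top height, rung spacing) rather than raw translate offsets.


A rectangular dining table. The top is 1579×781×50 mm with its upper surface at z = 747 mm. It stands on four 84×84 mm square legs, each inset 25 mm from the nearest pair of top edges, running from the floor to the underside of the top.


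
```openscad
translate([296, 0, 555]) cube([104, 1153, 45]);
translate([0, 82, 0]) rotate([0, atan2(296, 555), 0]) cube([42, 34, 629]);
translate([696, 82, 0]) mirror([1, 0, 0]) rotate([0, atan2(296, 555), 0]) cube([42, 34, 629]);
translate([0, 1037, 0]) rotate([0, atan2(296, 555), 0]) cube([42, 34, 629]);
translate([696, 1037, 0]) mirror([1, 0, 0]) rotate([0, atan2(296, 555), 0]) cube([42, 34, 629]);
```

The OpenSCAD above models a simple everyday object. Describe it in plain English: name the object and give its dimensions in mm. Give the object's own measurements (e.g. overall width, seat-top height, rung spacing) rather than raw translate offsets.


A sawhorse. A 104×1153×45 mm beam (x, y, z) sits on two A-frame leg pairs. Each pair is two raked legs of 42×34 mm section (34 mm along y) splaying symmetrically in x. Each leg rises 555 mm vertically over 296 mm of horizontal reach and is 629 mm long along its own axis. Every leg's outer bottom edge rests on the floor and its outer top edge meets a bottom edge of the beam — the left legs (tilting toward +x) meet the beam's −x bottom edge, the right legs (their mirror images, tilting toward −x) meet its +x bottom edge — so the leg tops tuck under the beam, the beam's underside is 555 mm above the floor, and the feet are 696 mm apart outside-to-outside with the beam centred between them. The two leg pairs are set in 82 mm from either end of the beam.
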